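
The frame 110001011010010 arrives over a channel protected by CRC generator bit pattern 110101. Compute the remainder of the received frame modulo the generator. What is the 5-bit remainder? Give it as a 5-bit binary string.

01000

Modulo-2 division of 110001011010010 by 110101:
  pos 0: 110001 XOR 110101 = 000100
  pos 3: 100011 XOR 110101 = 010110
  pos 4: 101100 XOR 110101 = 011001
  pos 5: 110011 XOR 110101 = 000110
  pos 8: 110001 XOR 110101 = 000100
Remainder = 01000 (nonzero — an error is detected).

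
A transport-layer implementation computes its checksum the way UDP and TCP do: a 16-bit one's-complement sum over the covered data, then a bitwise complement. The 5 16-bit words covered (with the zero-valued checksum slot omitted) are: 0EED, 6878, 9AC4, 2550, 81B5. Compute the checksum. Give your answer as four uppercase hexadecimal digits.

One's-complement addition (fold any carry out of bit 15 back into bit 0):
  0x0EED + 0x6878 = 0x07765
  0x7765 + 0x9AC4 = 0x11229 → wrap carry → 0x122A
  0x122A + 0x2550 = 0x0377A
  0x377A + 0x81B5 = 0x0B92F
One's-complement sum = 0xB92F.
Checksum = ~0xB92F & 0xFFFF = 0x46D0.

46D0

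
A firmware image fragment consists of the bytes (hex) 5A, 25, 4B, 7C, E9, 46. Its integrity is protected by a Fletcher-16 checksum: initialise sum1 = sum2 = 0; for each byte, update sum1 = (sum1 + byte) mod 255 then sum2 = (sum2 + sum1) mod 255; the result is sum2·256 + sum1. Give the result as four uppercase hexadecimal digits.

9477

Running sums (mod 255):
  after byte 0 (5A): sum1=90, sum2=90
  after byte 1 (25): sum1=127, sum2=217
  after byte 2 (4B): sum1=202, sum2=164
  after byte 3 (7C): sum1=71, sum2=235
  after byte 4 (E9): sum1=49, sum2=29
  after byte 5 (46): sum1=119, sum2=148
Checksum = sum2·256 + sum1 = 148·256 + 119 = 38007 = 0x9477.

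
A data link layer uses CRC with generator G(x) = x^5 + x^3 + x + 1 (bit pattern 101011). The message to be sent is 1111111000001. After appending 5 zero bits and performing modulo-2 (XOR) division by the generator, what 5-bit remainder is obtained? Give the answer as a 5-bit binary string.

Append 5 zeros: 111111100000100000. Divide by 101011 (XOR where the leading bit is 1):
  pos 0: 111111 XOR 101011 = 010100
  pos 1: 101001 XOR 101011 = 000010
  pos 5: 100000 XOR 101011 = 001011
  pos 7: 101101 XOR 101011 = 000110
  pos 10: 110000 XOR 101011 = 011011
  pos 11: 110110 XOR 101011 = 011101
  pos 12: 111010 XOR 101011 = 010001
Remainder (last 5 bits) = 10001. This is the CRC / FCS.

10001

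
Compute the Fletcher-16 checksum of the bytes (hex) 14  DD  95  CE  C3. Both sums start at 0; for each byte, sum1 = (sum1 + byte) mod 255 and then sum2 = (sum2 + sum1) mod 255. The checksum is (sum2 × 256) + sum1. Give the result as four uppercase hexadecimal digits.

FD1A

Running sums (mod 255):
  after byte 0 (14): sum1=20, sum2=20
  after byte 1 (DD): sum1=241, sum2=6
  after byte 2 (95): sum1=135, sum2=141
  after byte 3 (CE): sum1=86, sum2=227
  after byte 4 (C3): sum1=26, sum2=253
Checksum = sum2·256 + sum1 = 253·256 + 26 = 64794 = 0xFD1A.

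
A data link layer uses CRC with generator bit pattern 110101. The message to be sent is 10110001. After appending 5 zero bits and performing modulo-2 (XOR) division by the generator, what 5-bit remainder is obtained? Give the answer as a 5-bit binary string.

Append 5 zeros: 1011000100000. Divide by 110101 (XOR where the leading bit is 1):
  pos 0: 101100 XOR 110101 = 011001
  pos 1: 110010 XOR 110101 = 000111
  pos 4: 111100 XOR 110101 = 001001
  pos 6: 100100 XOR 110101 = 010001
  pos 7: 100010 XOR 110101 = 010111
Remainder (last 5 bits) = 10111. This is the CRC / FCS.

10111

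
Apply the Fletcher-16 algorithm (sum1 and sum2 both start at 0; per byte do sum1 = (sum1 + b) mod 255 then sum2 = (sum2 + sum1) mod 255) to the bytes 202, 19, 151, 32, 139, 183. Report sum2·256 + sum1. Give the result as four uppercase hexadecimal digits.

Running sums (mod 255):
  after byte 0 (202): sum1=202, sum2=202
  after byte 1 (19): sum1=221, sum2=168
  after byte 2 (151): sum1=117, sum2=30
  after byte 3 (32): sum1=149, sum2=179
  after byte 4 (139): sum1=33, sum2=212
  after byte 5 (183): sum1=216, sum2=173
Checksum = sum2·256 + sum1 = 173·256 + 216 = 44504 = 0xADD8.

ADD8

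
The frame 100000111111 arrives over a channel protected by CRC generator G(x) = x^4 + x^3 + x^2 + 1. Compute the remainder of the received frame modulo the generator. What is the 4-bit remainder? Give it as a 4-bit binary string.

Modulo-2 division of 100000111111 by 11101:
  pos 0: 10000 XOR 11101 = 01101
  pos 1: 11010 XOR 11101 = 00111
  pos 3: 11111 XOR 11101 = 00010
  pos 6: 10111 XOR 11101 = 01010
  pos 7: 10101 XOR 11101 = 01000
Remainder = 1000 (nonzero — an error is detected).

1000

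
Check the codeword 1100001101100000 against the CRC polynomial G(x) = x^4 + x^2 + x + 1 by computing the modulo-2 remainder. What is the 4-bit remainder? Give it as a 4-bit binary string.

Modulo-2 division of 1100001101100000 by 10111:
  pos 0: 11000 XOR 10111 = 01111
  pos 1: 11110 XOR 10111 = 01001
  pos 2: 10011 XOR 10111 = 00100
  pos 4: 10010 XOR 10111 = 00101
  pos 6: 10111 XOR 10111 = 00000
Remainder = 0000 (zero — the frame passes the CRC check).

0000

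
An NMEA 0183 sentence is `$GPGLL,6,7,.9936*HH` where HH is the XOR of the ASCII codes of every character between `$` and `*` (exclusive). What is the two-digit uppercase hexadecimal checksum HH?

56

XOR the ASCII codes of the payload characters:
  'G' = 0x47 → acc = 0x47
  'P' = 0x50 → acc = 0x17
  'G' = 0x47 → acc = 0x50
  'L' = 0x4C → acc = 0x1C
  'L' = 0x4C → acc = 0x50
  ',' = 0x2C → acc = 0x7C
  '6' = 0x36 → acc = 0x4A
  ',' = 0x2C → acc = 0x66
  '7' = 0x37 → acc = 0x51
  ',' = 0x2C → acc = 0x7D
  '.' = 0x2E → acc = 0x53
  '9' = 0x39 → acc = 0x6A
  '9' = 0x39 → acc = 0x53
  '3' = 0x33 → acc = 0x60
  '6' = 0x36 → acc = 0x56
Checksum = 0x56.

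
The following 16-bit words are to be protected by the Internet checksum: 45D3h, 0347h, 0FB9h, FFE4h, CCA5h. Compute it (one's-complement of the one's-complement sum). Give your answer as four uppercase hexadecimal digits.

One's-complement addition (fold any carry out of bit 15 back into bit 0):
  0x45D3 + 0x0347 = 0x0491A
  0x491A + 0x0FB9 = 0x058D3
  0x58D3 + 0xFFE4 = 0x158B7 → wrap carry → 0x58B8
  0x58B8 + 0xCCA5 = 0x1255D → wrap carry → 0x255E
One's-complement sum = 0x255E.
Checksum = ~0x255E & 0xFFFF = 0xDAA1.

DAA1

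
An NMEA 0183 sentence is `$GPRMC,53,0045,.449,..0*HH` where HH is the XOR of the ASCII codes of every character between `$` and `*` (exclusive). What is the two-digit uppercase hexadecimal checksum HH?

6B

XOR the ASCII codes of the payload characters:
  'G' = 0x47 → acc = 0x47
  'P' = 0x50 → acc = 0x17
  'R' = 0x52 → acc = 0x45
  'M' = 0x4D → acc = 0x08
  'C' = 0x43 → acc = 0x4B
  ',' = 0x2C → acc = 0x67
  '5' = 0x35 → acc = 0x52
  '3' = 0x33 → acc = 0x61
  ',' = 0x2C → acc = 0x4D
  '0' = 0x30 → acc = 0x7D
  '0' = 0x30 → acc = 0x4D
  '4' = 0x34 → acc = 0x79
  '5' = 0x35 → acc = 0x4C
  ',' = 0x2C → acc = 0x60
  '.' = 0x2E → acc = 0x4E
  '4' = 0x34 → acc = 0x7A
  '4' = 0x34 → acc = 0x4E
  '9' = 0x39 → acc = 0x77
  ',' = 0x2C → acc = 0x5B
  '.' = 0x2E → acc = 0x75
  '.' = 0x2E → acc = 0x5B
  '0' = 0x30 → acc = 0x6B
Checksum = 0x6B.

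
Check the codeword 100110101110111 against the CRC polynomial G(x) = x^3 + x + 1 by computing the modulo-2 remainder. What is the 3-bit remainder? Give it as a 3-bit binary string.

Modulo-2 division of 100110101110111 by 1011:
  pos 0: 1001 XOR 1011 = 0010
  pos 2: 1010 XOR 1011 = 0001
  pos 5: 1101 XOR 1011 = 0110
  pos 6: 1101 XOR 1011 = 0110
  pos 7: 1101 XOR 1011 = 0110
  pos 8: 1100 XOR 1011 = 0111
  pos 9: 1111 XOR 1011 = 0100
  pos 10: 1001 XOR 1011 = 0010
Remainder = 101 (nonzero — an error is detected).

101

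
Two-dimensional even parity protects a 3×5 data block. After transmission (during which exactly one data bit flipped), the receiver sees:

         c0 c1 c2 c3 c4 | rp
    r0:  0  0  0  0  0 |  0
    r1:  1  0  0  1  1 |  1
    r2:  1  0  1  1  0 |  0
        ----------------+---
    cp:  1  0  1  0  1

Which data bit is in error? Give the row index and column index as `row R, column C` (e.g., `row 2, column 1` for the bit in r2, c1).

Recompute each row's even parity and compare to rp:
  r0: data parity 0, sent rp 0 → ok
  r1: data parity 1, sent rp 1 → ok
  r2: data parity 1, sent rp 0 → mismatch
Recompute each column's even parity and compare to cp:
  c0: data parity 0, sent cp 1 → mismatch
  c1: data parity 0, sent cp 0 → ok
  c2: data parity 1, sent cp 1 → ok
  c3: data parity 0, sent cp 0 → ok
  c4: data parity 1, sent cp 1 → ok
Exactly one row (r2) and one column (c0) fail → the flipped bit is at their intersection.

row 2, column 0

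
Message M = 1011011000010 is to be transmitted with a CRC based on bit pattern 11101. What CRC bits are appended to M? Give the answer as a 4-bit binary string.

1001

Append 4 zeros: 10110110000100000. Divide by 11101 (XOR where the leading bit is 1):
  pos 0: 10110 XOR 11101 = 01011
  pos 1: 10111 XOR 11101 = 01010
  pos 2: 10101 XOR 11101 = 01000
  pos 3: 10000 XOR 11101 = 01101
  pos 4: 11010 XOR 11101 = 00111
  pos 6: 11100 XOR 11101 = 00001
  pos 10: 11000 XOR 11101 = 00101
  pos 12: 10100 XOR 11101 = 01001
Remainder (last 4 bits) = 1001. This is the CRC / FCS.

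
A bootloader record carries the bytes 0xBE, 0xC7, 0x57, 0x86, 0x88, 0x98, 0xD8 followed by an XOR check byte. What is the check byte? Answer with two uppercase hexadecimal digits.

60

XOR the bytes together:
  start with 0xBE
  0xBE ⊕ 0xC7 = 0x79
  0x79 ⊕ 0x57 = 0x2E
  0x2E ⊕ 0x86 = 0xA8
  0xA8 ⊕ 0x88 = 0x20
  0x20 ⊕ 0x98 = 0xB8
  0xB8 ⊕ 0xD8 = 0x60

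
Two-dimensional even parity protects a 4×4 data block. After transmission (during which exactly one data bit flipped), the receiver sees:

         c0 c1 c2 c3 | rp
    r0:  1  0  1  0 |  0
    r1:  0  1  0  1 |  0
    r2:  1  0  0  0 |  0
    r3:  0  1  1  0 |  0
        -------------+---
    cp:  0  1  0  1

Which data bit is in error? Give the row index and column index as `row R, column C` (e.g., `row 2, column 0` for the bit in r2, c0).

Recompute each row's even parity and compare to rp:
  r0: data parity 0, sent rp 0 → ok
  r1: data parity 0, sent rp 0 → ok
  r2: data parity 1, sent rp 0 → mismatch
  r3: data parity 0, sent rp 0 → ok
Recompute each column's even parity and compare to cp:
  c0: data parity 0, sent cp 0 → ok
  c1: data parity 0, sent cp 1 → mismatch
  c2: data parity 0, sent cp 0 → ok
  c3: data parity 1, sent cp 1 → ok
Exactly one row (r2) and one column (c1) fail → the flipped bit is at their intersection.

row 2, column 1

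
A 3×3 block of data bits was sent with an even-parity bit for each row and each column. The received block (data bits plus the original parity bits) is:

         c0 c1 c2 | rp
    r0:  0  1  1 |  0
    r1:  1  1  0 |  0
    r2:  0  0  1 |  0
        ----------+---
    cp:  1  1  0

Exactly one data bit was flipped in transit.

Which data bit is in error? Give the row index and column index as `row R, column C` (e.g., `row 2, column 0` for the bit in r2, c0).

row 2, column 1

Recompute each row's even parity and compare to rp:
  r0: data parity 0, sent rp 0 → ok
  r1: data parity 0, sent rp 0 → ok
  r2: data parity 1, sent rp 0 → mismatch
Recompute each column's even parity and compare to cp:
  c0: data parity 1, sent cp 1 → ok
  c1: data parity 0, sent cp 1 → mismatch
  c2: data parity 0, sent cp 0 → ok
Exactly one row (r2) and one column (c1) fail → the flipped bit is at their intersection.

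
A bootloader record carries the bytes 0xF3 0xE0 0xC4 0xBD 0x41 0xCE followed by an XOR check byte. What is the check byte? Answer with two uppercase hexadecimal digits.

XOR the bytes together:
  start with 0xF3
  0xF3 ⊕ 0xE0 = 0x13
  0x13 ⊕ 0xC4 = 0xD7
  0xD7 ⊕ 0xBD = 0x6A
  0x6A ⊕ 0x41 = 0x2B
  0x2B ⊕ 0xCE = 0xE5

E5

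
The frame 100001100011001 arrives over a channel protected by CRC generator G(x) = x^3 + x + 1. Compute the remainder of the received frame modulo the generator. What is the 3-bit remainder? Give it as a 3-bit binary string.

011

Modulo-2 division of 100001100011001 by 1011:
  pos 0: 1000 XOR 1011 = 0011
  pos 2: 1101 XOR 1011 = 0110
  pos 3: 1101 XOR 1011 = 0110
  pos 4: 1100 XOR 1011 = 0111
  pos 5: 1110 XOR 1011 = 0101
  pos 6: 1010 XOR 1011 = 0001
  pos 9: 1110 XOR 1011 = 0101
  pos 10: 1010 XOR 1011 = 0001
Remainder = 011 (nonzero — an error is detected).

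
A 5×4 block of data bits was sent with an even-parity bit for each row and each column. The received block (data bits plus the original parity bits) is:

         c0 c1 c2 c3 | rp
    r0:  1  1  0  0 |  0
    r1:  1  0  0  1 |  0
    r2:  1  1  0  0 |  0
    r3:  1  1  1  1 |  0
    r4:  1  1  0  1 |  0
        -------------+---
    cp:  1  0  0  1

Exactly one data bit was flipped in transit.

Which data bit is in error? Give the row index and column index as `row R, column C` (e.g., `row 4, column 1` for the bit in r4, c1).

Recompute each row's even parity and compare to rp:
  r0: data parity 0, sent rp 0 → ok
  r1: data parity 0, sent rp 0 → ok
  r2: data parity 0, sent rp 0 → ok
  r3: data parity 0, sent rp 0 → ok
  r4: data parity 1, sent rp 0 → mismatch
Recompute each column's even parity and compare to cp:
  c0: data parity 1, sent cp 1 → ok
  c1: data parity 0, sent cp 0 → ok
  c2: data parity 1, sent cp 0 → mismatch
  c3: data parity 1, sent cp 1 → ok
Exactly one row (r4) and one column (c2) fail → the flipped bit is at their intersection.

row 4, column 2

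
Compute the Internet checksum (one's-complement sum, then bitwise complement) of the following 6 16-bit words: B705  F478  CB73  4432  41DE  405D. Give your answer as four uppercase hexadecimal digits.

One's-complement addition (fold any carry out of bit 15 back into bit 0):
  0xB705 + 0xF478 = 0x1AB7D → wrap carry → 0xAB7E
  0xAB7E + 0xCB73 = 0x176F1 → wrap carry → 0x76F2
  0x76F2 + 0x4432 = 0x0BB24
  0xBB24 + 0x41DE = 0x0FD02
  0xFD02 + 0x405D = 0x13D5F → wrap carry → 0x3D60
One's-complement sum = 0x3D60.
Checksum = ~0x3D60 & 0xFFFF = 0xC29F.

C29F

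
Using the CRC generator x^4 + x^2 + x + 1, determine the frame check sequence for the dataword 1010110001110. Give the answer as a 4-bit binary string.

Append 4 zeros: 10101100011100000. Divide by 10111 (XOR where the leading bit is 1):
  pos 0: 10101 XOR 10111 = 00010
  pos 3: 10100 XOR 10111 = 00011
  pos 6: 11011 XOR 10111 = 01100
  pos 7: 11001 XOR 10111 = 01110
  pos 8: 11100 XOR 10111 = 01011
  pos 9: 10110 XOR 10111 = 00001
Remainder (last 4 bits) = 1000. This is the CRC / FCS.

1000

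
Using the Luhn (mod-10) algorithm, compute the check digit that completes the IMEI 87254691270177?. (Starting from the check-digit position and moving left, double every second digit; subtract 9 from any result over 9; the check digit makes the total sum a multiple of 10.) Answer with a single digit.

Partial digits right→left: 7 7 1 0 7 2 1 9 6 4 5 2 7 8
Double every second digit counting from the check-digit position (so the 1st, 3rd, 5th, ... of the partial from the right).
  doubled (with −9 where >9): 5 2 5 2 3 1 5 → sum 23
  kept as-is: 7 0 2 9 4 2 8 → sum 32
Total = 23 + 32 = 55.
Check digit = (10 − (55 mod 10)) mod 10 = 5.

5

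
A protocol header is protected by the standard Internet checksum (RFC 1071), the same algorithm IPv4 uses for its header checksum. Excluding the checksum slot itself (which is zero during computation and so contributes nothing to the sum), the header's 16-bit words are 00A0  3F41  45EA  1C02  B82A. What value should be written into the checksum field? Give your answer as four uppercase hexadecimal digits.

One's-complement addition (fold any carry out of bit 15 back into bit 0):
  0x00A0 + 0x3F41 = 0x03FE1
  0x3FE1 + 0x45EA = 0x085CB
  0x85CB + 0x1C02 = 0x0A1CD
  0xA1CD + 0xB82A = 0x159F7 → wrap carry → 0x59F8
One's-complement sum = 0x59F8.
Checksum = ~0x59F8 & 0xFFFF = 0xA607.

A607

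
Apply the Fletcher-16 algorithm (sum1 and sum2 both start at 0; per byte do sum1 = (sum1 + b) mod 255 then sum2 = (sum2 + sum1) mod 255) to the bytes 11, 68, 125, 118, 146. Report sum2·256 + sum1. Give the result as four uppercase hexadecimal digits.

Running sums (mod 255):
  after byte 0 (11): sum1=11, sum2=11
  after byte 1 (68): sum1=79, sum2=90
  after byte 2 (125): sum1=204, sum2=39
  after byte 3 (118): sum1=67, sum2=106
  after byte 4 (146): sum1=213, sum2=64
Checksum = sum2·256 + sum1 = 64·256 + 213 = 16597 = 0x40D5.

40D5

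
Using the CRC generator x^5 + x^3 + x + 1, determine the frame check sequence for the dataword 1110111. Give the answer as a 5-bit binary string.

Append 5 zeros: 111011100000. Divide by 101011 (XOR where the leading bit is 1):
  pos 0: 111011 XOR 101011 = 010000
  pos 1: 100001 XOR 101011 = 001010
  pos 3: 101000 XOR 101011 = 000011
Remainder (last 5 bits) = 11000. This is the CRC / FCS.

11000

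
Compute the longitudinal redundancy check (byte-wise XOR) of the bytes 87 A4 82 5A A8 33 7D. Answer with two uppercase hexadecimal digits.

XOR the bytes together:
  start with 0x87
  0x87 ⊕ 0xA4 = 0x23
  0x23 ⊕ 0x82 = 0xA1
  0xA1 ⊕ 0x5A = 0xFB
  0xFB ⊕ 0xA8 = 0x53
  0x53 ⊕ 0x33 = 0x60
  0x60 ⊕ 0x7D = 0x1D

1D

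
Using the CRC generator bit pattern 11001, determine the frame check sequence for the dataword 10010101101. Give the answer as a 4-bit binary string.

0101

Append 4 zeros: 100101011010000. Divide by 11001 (XOR where the leading bit is 1):
  pos 0: 10010 XOR 11001 = 01011
  pos 1: 10111 XOR 11001 = 01110
  pos 2: 11100 XOR 11001 = 00101
  pos 4: 10111 XOR 11001 = 01110
  pos 5: 11100 XOR 11001 = 00101
  pos 7: 10110 XOR 11001 = 01111
  pos 8: 11110 XOR 11001 = 00111
  pos 10: 11100 XOR 11001 = 00101
Remainder (last 4 bits) = 0101. This is the CRC / FCS.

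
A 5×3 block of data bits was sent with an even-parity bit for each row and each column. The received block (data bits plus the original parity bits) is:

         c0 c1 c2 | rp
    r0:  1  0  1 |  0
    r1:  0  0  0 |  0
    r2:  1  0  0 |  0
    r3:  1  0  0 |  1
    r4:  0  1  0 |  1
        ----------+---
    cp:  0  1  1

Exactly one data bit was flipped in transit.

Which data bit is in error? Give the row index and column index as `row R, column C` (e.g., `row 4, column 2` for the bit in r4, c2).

row 2, column 0

Recompute each row's even parity and compare to rp:
  r0: data parity 0, sent rp 0 → ok
  r1: data parity 0, sent rp 0 → ok
  r2: data parity 1, sent rp 0 → mismatch
  r3: data parity 1, sent rp 1 → ok
  r4: data parity 1, sent rp 1 → ok
Recompute each column's even parity and compare to cp:
  c0: data parity 1, sent cp 0 → mismatch
  c1: data parity 1, sent cp 1 → ok
  c2: data parity 1, sent cp 1 → ok
Exactly one row (r2) and one column (c0) fail → the flipped bit is at their intersection.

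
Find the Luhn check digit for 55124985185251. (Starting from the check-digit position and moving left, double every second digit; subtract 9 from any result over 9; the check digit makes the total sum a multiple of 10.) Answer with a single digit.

Partial digits right→left: 1 5 2 5 8 1 5 8 9 4 2 1 5 5
Double every second digit counting from the check-digit position (so the 1st, 3rd, 5th, ... of the partial from the right).
  doubled (with −9 where >9): 2 4 7 1 9 4 1 → sum 28
  kept as-is: 5 5 1 8 4 1 5 → sum 29
Total = 28 + 29 = 57.
Check digit = (10 − (57 mod 10)) mod 10 = 3.

3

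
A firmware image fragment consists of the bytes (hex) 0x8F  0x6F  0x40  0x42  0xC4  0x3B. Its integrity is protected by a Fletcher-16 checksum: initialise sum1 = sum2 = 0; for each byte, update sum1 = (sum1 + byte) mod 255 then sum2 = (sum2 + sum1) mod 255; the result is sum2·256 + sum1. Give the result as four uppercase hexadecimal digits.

1781

Running sums (mod 255):
  after byte 0 (0x8F): sum1=143, sum2=143
  after byte 1 (0x6F): sum1=254, sum2=142
  after byte 2 (0x40): sum1=63, sum2=205
  after byte 3 (0x42): sum1=129, sum2=79
  after byte 4 (0xC4): sum1=70, sum2=149
  after byte 5 (0x3B): sum1=129, sum2=23
Checksum = sum2·256 + sum1 = 23·256 + 129 = 6017 = 0x1781.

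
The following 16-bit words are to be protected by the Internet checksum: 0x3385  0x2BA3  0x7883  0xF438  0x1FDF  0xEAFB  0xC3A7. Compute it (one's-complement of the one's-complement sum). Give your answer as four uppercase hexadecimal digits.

6598

One's-complement addition (fold any carry out of bit 15 back into bit 0):
  0x3385 + 0x2BA3 = 0x05F28
  0x5F28 + 0x7883 = 0x0D7AB
  0xD7AB + 0xF438 = 0x1CBE3 → wrap carry → 0xCBE4
  0xCBE4 + 0x1FDF = 0x0EBC3
  0xEBC3 + 0xEAFB = 0x1D6BE → wrap carry → 0xD6BF
  0xD6BF + 0xC3A7 = 0x19A66 → wrap carry → 0x9A67
One's-complement sum = 0x9A67.
Checksum = ~0x9A67 & 0xFFFF = 0x6598.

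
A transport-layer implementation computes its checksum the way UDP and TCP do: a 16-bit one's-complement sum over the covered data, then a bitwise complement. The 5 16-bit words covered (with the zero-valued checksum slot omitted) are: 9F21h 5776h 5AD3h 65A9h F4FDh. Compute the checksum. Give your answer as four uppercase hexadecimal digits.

One's-complement addition (fold any carry out of bit 15 back into bit 0):
  0x9F21 + 0x5776 = 0x0F697
  0xF697 + 0x5AD3 = 0x1516A → wrap carry → 0x516B
  0x516B + 0x65A9 = 0x0B714
  0xB714 + 0xF4FD = 0x1AC11 → wrap carry → 0xAC12
One's-complement sum = 0xAC12.
Checksum = ~0xAC12 & 0xFFFF = 0x53ED.

53ED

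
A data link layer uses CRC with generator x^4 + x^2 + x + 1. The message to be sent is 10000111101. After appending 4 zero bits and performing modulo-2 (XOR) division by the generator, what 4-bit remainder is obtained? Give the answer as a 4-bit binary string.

Append 4 zeros: 100001111010000. Divide by 10111 (XOR where the leading bit is 1):
  pos 0: 10000 XOR 10111 = 00111
  pos 2: 11111 XOR 10111 = 01000
  pos 3: 10001 XOR 10111 = 00110
  pos 5: 11010 XOR 10111 = 01101
  pos 6: 11011 XOR 10111 = 01100
  pos 7: 11000 XOR 10111 = 01111
  pos 8: 11110 XOR 10111 = 01001
  pos 9: 10010 XOR 10111 = 00101
Remainder (last 4 bits) = 1010. This is the CRC / FCS.

1010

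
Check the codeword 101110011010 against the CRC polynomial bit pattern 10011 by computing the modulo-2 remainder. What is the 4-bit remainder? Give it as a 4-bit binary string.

Modulo-2 division of 101110011010 by 10011:
  pos 0: 10111 XOR 10011 = 00100
  pos 2: 10000 XOR 10011 = 00011
  pos 5: 11110 XOR 10011 = 01101
  pos 6: 11011 XOR 10011 = 01000
  pos 7: 10000 XOR 10011 = 00011
Remainder = 0011 (nonzero — an error is detected).

0011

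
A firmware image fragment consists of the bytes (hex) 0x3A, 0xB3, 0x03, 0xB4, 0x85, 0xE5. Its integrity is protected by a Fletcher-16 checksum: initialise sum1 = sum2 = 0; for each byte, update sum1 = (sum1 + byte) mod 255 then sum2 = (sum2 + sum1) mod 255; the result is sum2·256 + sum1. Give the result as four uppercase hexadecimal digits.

Running sums (mod 255):
  after byte 0 (0x3A): sum1=58, sum2=58
  after byte 1 (0xB3): sum1=237, sum2=40
  after byte 2 (0x03): sum1=240, sum2=25
  after byte 3 (0xB4): sum1=165, sum2=190
  after byte 4 (0x85): sum1=43, sum2=233
  after byte 5 (0xE5): sum1=17, sum2=250
Checksum = sum2·256 + sum1 = 250·256 + 17 = 64017 = 0xFA11.

FA11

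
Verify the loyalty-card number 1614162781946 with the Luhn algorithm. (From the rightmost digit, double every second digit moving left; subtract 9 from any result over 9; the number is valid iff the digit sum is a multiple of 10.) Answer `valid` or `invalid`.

invalid

From the right, keep odd positions and double even positions (subtract 9 from any doubled value over 9):
  doubled (positions 2,4,...): 8 2 5 3 8 3 → sum 29
  kept (positions 1,3,...): 6 9 8 2 1 1 1 → sum 28
Total = 57.
57 mod 10 = 7, so the number is invalid.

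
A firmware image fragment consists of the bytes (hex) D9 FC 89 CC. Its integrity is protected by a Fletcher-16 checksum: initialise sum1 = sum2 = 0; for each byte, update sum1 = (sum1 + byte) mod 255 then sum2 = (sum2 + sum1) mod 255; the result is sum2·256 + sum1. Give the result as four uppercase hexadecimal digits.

Running sums (mod 255):
  after byte 0 (D9): sum1=217, sum2=217
  after byte 1 (FC): sum1=214, sum2=176
  after byte 2 (89): sum1=96, sum2=17
  after byte 3 (CC): sum1=45, sum2=62
Checksum = sum2·256 + sum1 = 62·256 + 45 = 15917 = 0x3E2D.

3E2D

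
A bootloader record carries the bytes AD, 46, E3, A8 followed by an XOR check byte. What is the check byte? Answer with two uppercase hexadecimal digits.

A0

XOR the bytes together:
  start with 0xAD
  0xAD ⊕ 0x46 = 0xEB
  0xEB ⊕ 0xE3 = 0x08
  0x08 ⊕ 0xA8 = 0xA0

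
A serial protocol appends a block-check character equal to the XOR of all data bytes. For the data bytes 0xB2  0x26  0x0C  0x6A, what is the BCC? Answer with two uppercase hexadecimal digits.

XOR the bytes together:
  start with 0xB2
  0xB2 ⊕ 0x26 = 0x94
  0x94 ⊕ 0x0C = 0x98
  0x98 ⊕ 0x6A = 0xF2

F2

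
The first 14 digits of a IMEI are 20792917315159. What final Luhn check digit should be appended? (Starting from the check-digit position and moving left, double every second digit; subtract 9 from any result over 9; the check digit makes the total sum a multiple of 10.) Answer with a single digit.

Partial digits right→left: 9 5 1 5 1 3 7 1 9 2 9 7 0 2
Double every second digit counting from the check-digit position (so the 1st, 3rd, 5th, ... of the partial from the right).
  doubled (with −9 where >9): 9 2 2 5 9 9 0 → sum 36
  kept as-is: 5 5 3 1 2 7 2 → sum 25
Total = 36 + 25 = 61.
Check digit = (10 − (61 mod 10)) mod 10 = 9.

9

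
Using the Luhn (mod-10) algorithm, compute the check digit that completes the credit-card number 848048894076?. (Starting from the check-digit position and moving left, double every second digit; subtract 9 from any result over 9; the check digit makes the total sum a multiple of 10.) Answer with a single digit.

Partial digits right→left: 6 7 0 4 9 8 8 4 0 8 4 8
Double every second digit counting from the check-digit position (so the 1st, 3rd, 5th, ... of the partial from the right).
  doubled (with −9 where >9): 3 0 9 7 0 8 → sum 27
  kept as-is: 7 4 8 4 8 8 → sum 39
Total = 27 + 39 = 66.
Check digit = (10 − (66 mod 10)) mod 10 = 4.

4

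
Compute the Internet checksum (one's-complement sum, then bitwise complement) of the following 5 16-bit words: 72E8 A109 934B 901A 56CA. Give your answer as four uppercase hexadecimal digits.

71DD

One's-complement addition (fold any carry out of bit 15 back into bit 0):
  0x72E8 + 0xA109 = 0x113F1 → wrap carry → 0x13F2
  0x13F2 + 0x934B = 0x0A73D
  0xA73D + 0x901A = 0x13757 → wrap carry → 0x3758
  0x3758 + 0x56CA = 0x08E22
One's-complement sum = 0x8E22.
Checksum = ~0x8E22 & 0xFFFF = 0x71DD.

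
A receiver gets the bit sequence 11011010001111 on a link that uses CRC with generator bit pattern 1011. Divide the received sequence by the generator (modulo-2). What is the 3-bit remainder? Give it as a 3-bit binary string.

Modulo-2 division of 11011010001111 by 1011:
  pos 0: 1101 XOR 1011 = 0110
  pos 1: 1101 XOR 1011 = 0110
  pos 2: 1100 XOR 1011 = 0111
  pos 3: 1111 XOR 1011 = 0100
  pos 4: 1000 XOR 1011 = 0011
  pos 6: 1100 XOR 1011 = 0111
  pos 7: 1111 XOR 1011 = 0100
  pos 8: 1001 XOR 1011 = 0010
  pos 10: 1011 XOR 1011 = 0000
Remainder = 000 (zero — the frame passes the CRC check).

000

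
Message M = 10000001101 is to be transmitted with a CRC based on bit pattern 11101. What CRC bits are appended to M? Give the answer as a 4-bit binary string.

Append 4 zeros: 100000011010000. Divide by 11101 (XOR where the leading bit is 1):
  pos 0: 10000 XOR 11101 = 01101
  pos 1: 11010 XOR 11101 = 00111
  pos 3: 11101 XOR 11101 = 00000
  pos 8: 10100 XOR 11101 = 01001
  pos 9: 10010 XOR 11101 = 01111
  pos 10: 11110 XOR 11101 = 00011
Remainder (last 4 bits) = 0011. This is the CRC / FCS.

0011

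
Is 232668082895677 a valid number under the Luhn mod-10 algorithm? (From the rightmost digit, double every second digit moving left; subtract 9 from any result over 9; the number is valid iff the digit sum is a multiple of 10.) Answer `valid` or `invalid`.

From the right, keep odd positions and double even positions (subtract 9 from any doubled value over 9):
  doubled (positions 2,4,...): 5 1 7 7 7 3 6 → sum 36
  kept (positions 1,3,...): 7 6 9 2 0 6 2 2 → sum 34
Total = 70.
70 mod 10 = 0, so the number is valid.

valid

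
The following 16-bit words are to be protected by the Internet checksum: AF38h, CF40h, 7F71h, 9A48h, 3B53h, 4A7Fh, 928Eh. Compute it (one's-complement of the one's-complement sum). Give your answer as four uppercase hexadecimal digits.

One's-complement addition (fold any carry out of bit 15 back into bit 0):
  0xAF38 + 0xCF40 = 0x17E78 → wrap carry → 0x7E79
  0x7E79 + 0x7F71 = 0x0FDEA
  0xFDEA + 0x9A48 = 0x19832 → wrap carry → 0x9833
  0x9833 + 0x3B53 = 0x0D386
  0xD386 + 0x4A7F = 0x11E05 → wrap carry → 0x1E06
  0x1E06 + 0x928E = 0x0B094
One's-complement sum = 0xB094.
Checksum = ~0xB094 & 0xFFFF = 0x4F6B.

4F6B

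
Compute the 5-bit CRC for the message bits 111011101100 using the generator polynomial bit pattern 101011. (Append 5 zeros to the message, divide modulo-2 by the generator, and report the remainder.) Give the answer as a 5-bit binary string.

Append 5 zeros: 11101110110000000. Divide by 101011 (XOR where the leading bit is 1):
  pos 0: 111011 XOR 101011 = 010000
  pos 1: 100001 XOR 101011 = 001010
  pos 3: 101001 XOR 101011 = 000010
  pos 7: 101000 XOR 101011 = 000011
  pos 11: 110000 XOR 101011 = 011011
Remainder (last 5 bits) = 11011. This is the CRC / FCS.

11011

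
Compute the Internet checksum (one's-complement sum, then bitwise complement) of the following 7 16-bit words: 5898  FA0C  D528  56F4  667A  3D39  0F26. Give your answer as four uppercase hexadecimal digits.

One's-complement addition (fold any carry out of bit 15 back into bit 0):
  0x5898 + 0xFA0C = 0x152A4 → wrap carry → 0x52A5
  0x52A5 + 0xD528 = 0x127CD → wrap carry → 0x27CE
  0x27CE + 0x56F4 = 0x07EC2
  0x7EC2 + 0x667A = 0x0E53C
  0xE53C + 0x3D39 = 0x12275 → wrap carry → 0x2276
  0x2276 + 0x0F26 = 0x0319C
One's-complement sum = 0x319C.
Checksum = ~0x319C & 0xFFFF = 0xCE63.

CE63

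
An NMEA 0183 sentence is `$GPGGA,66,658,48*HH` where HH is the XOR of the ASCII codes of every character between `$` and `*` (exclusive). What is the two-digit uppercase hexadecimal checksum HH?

XOR the ASCII codes of the payload characters:
  'G' = 0x47 → acc = 0x47
  'P' = 0x50 → acc = 0x17
  'G' = 0x47 → acc = 0x50
  'G' = 0x47 → acc = 0x17
  'A' = 0x41 → acc = 0x56
  ',' = 0x2C → acc = 0x7A
  '6' = 0x36 → acc = 0x4C
  '6' = 0x36 → acc = 0x7A
  ',' = 0x2C → acc = 0x56
  '6' = 0x36 → acc = 0x60
  '5' = 0x35 → acc = 0x55
  '8' = 0x38 → acc = 0x6D
  ',' = 0x2C → acc = 0x41
  '4' = 0x34 → acc = 0x75
  '8' = 0x38 → acc = 0x4D
Checksum = 0x4D.

4D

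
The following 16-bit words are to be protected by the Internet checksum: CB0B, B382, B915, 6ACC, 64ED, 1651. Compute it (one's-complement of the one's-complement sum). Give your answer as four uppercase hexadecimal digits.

E250

One's-complement addition (fold any carry out of bit 15 back into bit 0):
  0xCB0B + 0xB382 = 0x17E8D → wrap carry → 0x7E8E
  0x7E8E + 0xB915 = 0x137A3 → wrap carry → 0x37A4
  0x37A4 + 0x6ACC = 0x0A270
  0xA270 + 0x64ED = 0x1075D → wrap carry → 0x075E
  0x075E + 0x1651 = 0x01DAF
One's-complement sum = 0x1DAF.
Checksum = ~0x1DAF & 0xFFFF = 0xE250.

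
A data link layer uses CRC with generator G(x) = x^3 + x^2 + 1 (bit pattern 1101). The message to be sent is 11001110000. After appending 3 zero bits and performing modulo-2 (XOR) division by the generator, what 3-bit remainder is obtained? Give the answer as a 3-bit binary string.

010

Append 3 zeros: 11001110000000. Divide by 1101 (XOR where the leading bit is 1):
  pos 0: 1100 XOR 1101 = 0001
  pos 3: 1111 XOR 1101 = 0010
  pos 5: 1000 XOR 1101 = 0101
  pos 6: 1010 XOR 1101 = 0111
  pos 7: 1110 XOR 1101 = 0011
  pos 9: 1100 XOR 1101 = 0001
Remainder (last 3 bits) = 010. This is the CRC / FCS.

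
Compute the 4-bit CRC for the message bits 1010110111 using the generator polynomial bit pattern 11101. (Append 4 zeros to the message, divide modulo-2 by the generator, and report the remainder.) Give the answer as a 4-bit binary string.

Append 4 zeros: 10101101110000. Divide by 11101 (XOR where the leading bit is 1):
  pos 0: 10101 XOR 11101 = 01000
  pos 1: 10001 XOR 11101 = 01100
  pos 2: 11000 XOR 11101 = 00101
  pos 4: 10111 XOR 11101 = 01010
  pos 5: 10101 XOR 11101 = 01000
  pos 6: 10000 XOR 11101 = 01101
  pos 7: 11010 XOR 11101 = 00111
  pos 9: 11100 XOR 11101 = 00001
Remainder (last 4 bits) = 0001. This is the CRC / FCS.

0001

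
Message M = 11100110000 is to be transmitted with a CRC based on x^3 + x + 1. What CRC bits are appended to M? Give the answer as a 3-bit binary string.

111

Append 3 zeros: 11100110000000. Divide by 1011 (XOR where the leading bit is 1):
  pos 0: 1110 XOR 1011 = 0101
  pos 1: 1010 XOR 1011 = 0001
  pos 4: 1110 XOR 1011 = 0101
  pos 5: 1010 XOR 1011 = 0001
  pos 8: 1000 XOR 1011 = 0011
  pos 10: 1100 XOR 1011 = 0111
Remainder (last 3 bits) = 111. This is the CRC / FCS.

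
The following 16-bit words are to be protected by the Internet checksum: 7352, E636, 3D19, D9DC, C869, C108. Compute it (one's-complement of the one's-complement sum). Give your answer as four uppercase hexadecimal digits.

One's-complement addition (fold any carry out of bit 15 back into bit 0):
  0x7352 + 0xE636 = 0x15988 → wrap carry → 0x5989
  0x5989 + 0x3D19 = 0x096A2
  0x96A2 + 0xD9DC = 0x1707E → wrap carry → 0x707F
  0x707F + 0xC869 = 0x138E8 → wrap carry → 0x38E9
  0x38E9 + 0xC108 = 0x0F9F1
One's-complement sum = 0xF9F1.
Checksum = ~0xF9F1 & 0xFFFF = 0x060E.

060E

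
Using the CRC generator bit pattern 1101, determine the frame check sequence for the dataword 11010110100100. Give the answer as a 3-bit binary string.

Append 3 zeros: 11010110100100000. Divide by 1101 (XOR where the leading bit is 1):
  pos 0: 1101 XOR 1101 = 0000
  pos 5: 1101 XOR 1101 = 0000
  pos 11: 1000 XOR 1101 = 0101
  pos 12: 1010 XOR 1101 = 0111
  pos 13: 1110 XOR 1101 = 0011
Remainder (last 3 bits) = 011. This is the CRC / FCS.

011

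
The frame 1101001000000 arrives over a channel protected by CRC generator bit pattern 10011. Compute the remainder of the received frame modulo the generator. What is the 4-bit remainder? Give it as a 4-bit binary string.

Modulo-2 division of 1101001000000 by 10011:
  pos 0: 11010 XOR 10011 = 01001
  pos 1: 10010 XOR 10011 = 00001
  pos 5: 11000 XOR 10011 = 01011
  pos 6: 10110 XOR 10011 = 00101
  pos 8: 10100 XOR 10011 = 00111
Remainder = 0111 (nonzero — an error is detected).

0111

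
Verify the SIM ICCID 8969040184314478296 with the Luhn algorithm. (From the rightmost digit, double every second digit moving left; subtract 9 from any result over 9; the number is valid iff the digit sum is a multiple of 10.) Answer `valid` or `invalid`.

From the right, keep odd positions and double even positions (subtract 9 from any doubled value over 9):
  doubled (positions 2,4,...): 9 7 8 2 8 2 8 9 9 → sum 62
  kept (positions 1,3,...): 6 2 7 4 3 8 0 0 6 8 → sum 44
Total = 106.
106 mod 10 = 6, so the number is invalid.

invalid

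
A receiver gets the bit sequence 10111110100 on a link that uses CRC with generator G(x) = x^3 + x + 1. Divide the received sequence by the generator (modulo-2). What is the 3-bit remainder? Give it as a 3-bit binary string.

000

Modulo-2 division of 10111110100 by 1011:
  pos 0: 1011 XOR 1011 = 0000
  pos 4: 1110 XOR 1011 = 0101
  pos 5: 1011 XOR 1011 = 0000
Remainder = 000 (zero — the frame passes the CRC check).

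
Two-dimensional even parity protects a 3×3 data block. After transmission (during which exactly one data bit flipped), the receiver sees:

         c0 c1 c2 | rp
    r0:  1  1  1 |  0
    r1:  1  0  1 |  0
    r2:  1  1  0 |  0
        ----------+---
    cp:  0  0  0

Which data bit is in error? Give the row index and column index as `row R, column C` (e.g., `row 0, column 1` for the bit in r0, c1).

row 0, column 0

Recompute each row's even parity and compare to rp:
  r0: data parity 1, sent rp 0 → mismatch
  r1: data parity 0, sent rp 0 → ok
  r2: data parity 0, sent rp 0 → ok
Recompute each column's even parity and compare to cp:
  c0: data parity 1, sent cp 0 → mismatch
  c1: data parity 0, sent cp 0 → ok
  c2: data parity 0, sent cp 0 → ok
Exactly one row (r0) and one column (c0) fail → the flipped bit is at their intersection.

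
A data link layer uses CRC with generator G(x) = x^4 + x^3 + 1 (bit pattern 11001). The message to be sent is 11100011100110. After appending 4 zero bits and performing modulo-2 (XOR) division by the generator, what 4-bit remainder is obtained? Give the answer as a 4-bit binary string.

Append 4 zeros: 111000111001100000. Divide by 11001 (XOR where the leading bit is 1):
  pos 0: 11100 XOR 11001 = 00101
  pos 2: 10101 XOR 11001 = 01100
  pos 3: 11001 XOR 11001 = 00000
  pos 8: 10011 XOR 11001 = 01010
  pos 9: 10100 XOR 11001 = 01101
  pos 10: 11010 XOR 11001 = 00011
  pos 13: 11000 XOR 11001 = 00001
Remainder (last 4 bits) = 0001. This is the CRC / FCS.

0001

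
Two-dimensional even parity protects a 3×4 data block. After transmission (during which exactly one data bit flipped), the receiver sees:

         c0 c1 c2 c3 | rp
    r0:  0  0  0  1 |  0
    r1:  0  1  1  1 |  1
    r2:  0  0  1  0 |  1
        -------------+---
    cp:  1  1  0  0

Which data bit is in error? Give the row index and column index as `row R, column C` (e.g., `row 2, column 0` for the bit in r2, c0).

Recompute each row's even parity and compare to rp:
  r0: data parity 1, sent rp 0 → mismatch
  r1: data parity 1, sent rp 1 → ok
  r2: data parity 1, sent rp 1 → ok
Recompute each column's even parity and compare to cp:
  c0: data parity 0, sent cp 1 → mismatch
  c1: data parity 1, sent cp 1 → ok
  c2: data parity 0, sent cp 0 → ok
  c3: data parity 0, sent cp 0 → ok
Exactly one row (r0) and one column (c0) fail → the flipped bit is at their intersection.

row 0, column 0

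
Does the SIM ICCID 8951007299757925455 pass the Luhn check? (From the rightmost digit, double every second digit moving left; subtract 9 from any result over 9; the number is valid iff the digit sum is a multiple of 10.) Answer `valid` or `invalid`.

From the right, keep odd positions and double even positions (subtract 9 from any doubled value over 9):
  doubled (positions 2,4,...): 1 1 9 1 9 4 0 2 9 → sum 36
  kept (positions 1,3,...): 5 4 2 7 7 9 7 0 5 8 → sum 54
Total = 90.
90 mod 10 = 0, so the number is valid.

valid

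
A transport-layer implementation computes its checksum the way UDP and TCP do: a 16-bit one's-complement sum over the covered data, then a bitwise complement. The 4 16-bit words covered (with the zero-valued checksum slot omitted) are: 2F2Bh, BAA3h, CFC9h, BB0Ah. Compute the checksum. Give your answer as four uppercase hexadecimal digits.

One's-complement addition (fold any carry out of bit 15 back into bit 0):
  0x2F2B + 0xBAA3 = 0x0E9CE
  0xE9CE + 0xCFC9 = 0x1B997 → wrap carry → 0xB998
  0xB998 + 0xBB0A = 0x174A2 → wrap carry → 0x74A3
One's-complement sum = 0x74A3.
Checksum = ~0x74A3 & 0xFFFF = 0x8B5C.

8B5C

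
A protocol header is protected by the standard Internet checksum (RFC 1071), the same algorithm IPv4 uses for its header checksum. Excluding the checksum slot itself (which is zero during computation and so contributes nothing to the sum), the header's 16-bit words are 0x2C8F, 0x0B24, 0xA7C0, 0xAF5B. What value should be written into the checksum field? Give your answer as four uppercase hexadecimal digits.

7130

One's-complement addition (fold any carry out of bit 15 back into bit 0):
  0x2C8F + 0x0B24 = 0x037B3
  0x37B3 + 0xA7C0 = 0x0DF73
  0xDF73 + 0xAF5B = 0x18ECE → wrap carry → 0x8ECF
One's-complement sum = 0x8ECF.
Checksum = ~0x8ECF & 0xFFFF = 0x7130.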